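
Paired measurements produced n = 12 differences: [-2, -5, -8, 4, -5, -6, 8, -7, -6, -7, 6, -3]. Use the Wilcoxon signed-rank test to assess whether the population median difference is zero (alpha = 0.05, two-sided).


Step 1: Drop any zero differences (none here) and take |d_i|.
|d| = [2, 5, 8, 4, 5, 6, 8, 7, 6, 7, 6, 3]
Step 2: Midrank |d_i| (ties get averaged ranks).
ranks: |2|->1, |5|->4.5, |8|->11.5, |4|->3, |5|->4.5, |6|->7, |8|->11.5, |7|->9.5, |6|->7, |7|->9.5, |6|->7, |3|->2
Step 3: Attach original signs; sum ranks with positive sign and with negative sign.
W+ = 3 + 11.5 + 7 = 21.5
W- = 1 + 4.5 + 11.5 + 4.5 + 7 + 9.5 + 7 + 9.5 + 2 = 56.5
(Check: W+ + W- = 78 should equal n(n+1)/2 = 78.)
Step 4: Test statistic W = min(W+, W-) = 21.5.
Step 5: Ties in |d|, so use the tie-corrected normal approximation.
        E[W] = n(n+1)/4 = 12*13/4 = 39.
        Tie groups: |d|=5 (t=2), |d|=6 (t=3), |d|=7 (t=2), |d|=8 (t=2); sum(t^3 - t) = 42.
        Var[W] = n(n+1)(2n+1)/24 - sum(t^3-t)/48 = 3900/24 - 42/48 = 161.625.
        z = (W - E[W]) / sqrt(Var[W]) = (21.5 - 39) / 12.7132 = -1.3765.
        Two-sided p = 2*Phi(z) = 0.168659.
Step 6: alpha = 0.05. fail to reject H0.

W+ = 21.5, W- = 56.5, W = min = 21.5, p = 0.168659, fail to reject H0.


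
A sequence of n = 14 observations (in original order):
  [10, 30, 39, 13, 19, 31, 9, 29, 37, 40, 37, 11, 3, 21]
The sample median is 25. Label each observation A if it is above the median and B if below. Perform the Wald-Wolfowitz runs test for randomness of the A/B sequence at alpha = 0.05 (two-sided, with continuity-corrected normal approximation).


Step 1: Compute median = 25; label A = above, B = below.
Labels in order: BAABBABAAAABBB  (n_A = 7, n_B = 7)
Step 2: Count runs R = 7.
Step 3: Under H0 (random ordering), E[R] = 2*n_A*n_B/(n_A+n_B) + 1 = 2*7*7/14 + 1 = 8.0000.
        Var[R] = 2*n_A*n_B*(2*n_A*n_B - n_A - n_B) / ((n_A+n_B)^2 * (n_A+n_B-1)) = 8232/2548 = 3.2308.
        SD[R] = 1.7974.
Step 4: Continuity-corrected z = (R + 0.5 - E[R]) / SD[R] = (7 + 0.5 - 8.0000) / 1.7974 = -0.2782.
Step 5: Two-sided p-value via normal approximation = 2*(1 - Phi(|z|)) = 0.780879.
Step 6: alpha = 0.05. fail to reject H0.

R = 7, z = -0.2782, p = 0.780879, fail to reject H0.


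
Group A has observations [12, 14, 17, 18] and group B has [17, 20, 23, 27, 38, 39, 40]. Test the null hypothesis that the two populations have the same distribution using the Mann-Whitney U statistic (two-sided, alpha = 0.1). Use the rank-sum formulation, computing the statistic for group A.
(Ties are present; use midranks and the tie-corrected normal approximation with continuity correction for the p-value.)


Step 1: Combine and sort all 11 observations; assign midranks.
sorted (value, group): (12,X), (14,X), (17,X), (17,Y), (18,X), (20,Y), (23,Y), (27,Y), (38,Y), (39,Y), (40,Y)
ranks: 12->1, 14->2, 17->3.5, 17->3.5, 18->5, 20->6, 23->7, 27->8, 38->9, 39->10, 40->11
Step 2: Rank sum for X: R1 = 1 + 2 + 3.5 + 5 = 11.5.
Step 3: U_X = R1 - n1(n1+1)/2 = 11.5 - 4*5/2 = 11.5 - 10 = 1.5.
       U_Y = n1*n2 - U_X = 28 - 1.5 = 26.5.
Step 4: Ties are present, so use the tie-corrected normal approximation (with continuity correction) for the p-value.
Step 5: p-value = 0.023029; compare to alpha = 0.1. reject H0.

U_X = 1.5, p = 0.023029, reject H0 at alpha = 0.1.


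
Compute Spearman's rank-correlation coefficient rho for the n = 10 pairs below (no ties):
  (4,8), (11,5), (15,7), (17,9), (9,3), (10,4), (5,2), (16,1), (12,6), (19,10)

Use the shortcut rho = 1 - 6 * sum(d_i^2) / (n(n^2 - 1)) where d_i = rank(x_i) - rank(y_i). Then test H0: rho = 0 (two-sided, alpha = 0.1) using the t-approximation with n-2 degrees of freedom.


Step 1: Rank x and y separately (midranks; no ties here).
rank(x): 4->1, 11->5, 15->7, 17->9, 9->3, 10->4, 5->2, 16->8, 12->6, 19->10
rank(y): 8->8, 5->5, 7->7, 9->9, 3->3, 4->4, 2->2, 1->1, 6->6, 10->10
Step 2: d_i = R_x(i) - R_y(i); compute d_i^2.
  (1-8)^2=49, (5-5)^2=0, (7-7)^2=0, (9-9)^2=0, (3-3)^2=0, (4-4)^2=0, (2-2)^2=0, (8-1)^2=49, (6-6)^2=0, (10-10)^2=0
sum(d^2) = 98.
Step 3: rho = 1 - 6*98 / (10*(10^2 - 1)) = 1 - 588/990 = 0.406061.
Step 4: Under H0, t = rho * sqrt((n-2)/(1-rho^2)) = 1.2568 ~ t(8).
Step 5: Two-sided p-value from the t-distribution with 8 df = 0.244282.
Step 6: alpha = 0.1. fail to reject H0.

rho = 0.4061, p = 0.244282, fail to reject H0 at alpha = 0.1.


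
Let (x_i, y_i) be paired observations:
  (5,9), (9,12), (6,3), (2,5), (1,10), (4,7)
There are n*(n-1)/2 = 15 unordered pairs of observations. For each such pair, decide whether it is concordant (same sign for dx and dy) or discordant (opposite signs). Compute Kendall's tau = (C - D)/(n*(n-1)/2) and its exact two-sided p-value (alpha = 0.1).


Step 1: Enumerate the 15 unordered pairs (i,j) with i<j and classify each by sign(x_j-x_i) * sign(y_j-y_i).
  (1,2):dx=+4,dy=+3->C; (1,3):dx=+1,dy=-6->D; (1,4):dx=-3,dy=-4->C; (1,5):dx=-4,dy=+1->D
  (1,6):dx=-1,dy=-2->C; (2,3):dx=-3,dy=-9->C; (2,4):dx=-7,dy=-7->C; (2,5):dx=-8,dy=-2->C
  (2,6):dx=-5,dy=-5->C; (3,4):dx=-4,dy=+2->D; (3,5):dx=-5,dy=+7->D; (3,6):dx=-2,dy=+4->D
  (4,5):dx=-1,dy=+5->D; (4,6):dx=+2,dy=+2->C; (5,6):dx=+3,dy=-3->D
Step 2: C = 8, D = 7, total pairs = 15.
Step 3: tau = (C - D)/(n(n-1)/2) = (8 - 7)/15 = 0.066667.
Step 4: Exact two-sided p-value (enumerate n! = 720 permutations of y under H0): p = 1.000000.
Step 5: alpha = 0.1. fail to reject H0.

tau_b = 0.0667 (C=8, D=7), p = 1.000000, fail to reject H0.


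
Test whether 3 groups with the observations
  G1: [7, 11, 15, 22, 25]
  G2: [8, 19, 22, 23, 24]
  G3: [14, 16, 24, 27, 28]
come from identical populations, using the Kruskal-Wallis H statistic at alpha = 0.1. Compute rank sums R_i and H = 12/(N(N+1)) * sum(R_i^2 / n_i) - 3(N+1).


Step 1: Combine all N = 15 observations and assign midranks.
sorted (value, group, rank): (7,G1,1), (8,G2,2), (11,G1,3), (14,G3,4), (15,G1,5), (16,G3,6), (19,G2,7), (22,G1,8.5), (22,G2,8.5), (23,G2,10), (24,G2,11.5), (24,G3,11.5), (25,G1,13), (27,G3,14), (28,G3,15)
Step 2: Sum ranks within each group.
R_1 = 30.5 (n_1 = 5)
R_2 = 39 (n_2 = 5)
R_3 = 50.5 (n_3 = 5)
Step 3: H = 12/(N(N+1)) * sum(R_i^2/n_i) - 3(N+1)
     = 12/(15*16) * (30.5^2/5 + 39^2/5 + 50.5^2/5) - 3*16
     = 0.050000 * 1000.3 - 48
     = 2.015000.
Step 4: Ties present; correction factor C = 1 - 12/(15^3 - 15) = 0.996429. Corrected H = 2.015000 / 0.996429 = 2.022222.
Step 5: Under H0, H ~ chi^2(2); p-value = 0.363815.
Step 6: alpha = 0.1. fail to reject H0.

H = 2.0222, df = 2, p = 0.363815, fail to reject H0.


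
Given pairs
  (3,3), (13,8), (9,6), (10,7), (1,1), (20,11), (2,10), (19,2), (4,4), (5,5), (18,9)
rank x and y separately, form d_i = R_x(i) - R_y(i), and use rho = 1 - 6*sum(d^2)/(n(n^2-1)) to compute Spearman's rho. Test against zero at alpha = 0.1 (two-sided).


Step 1: Rank x and y separately (midranks; no ties here).
rank(x): 3->3, 13->8, 9->6, 10->7, 1->1, 20->11, 2->2, 19->10, 4->4, 5->5, 18->9
rank(y): 3->3, 8->8, 6->6, 7->7, 1->1, 11->11, 10->10, 2->2, 4->4, 5->5, 9->9
Step 2: d_i = R_x(i) - R_y(i); compute d_i^2.
  (3-3)^2=0, (8-8)^2=0, (6-6)^2=0, (7-7)^2=0, (1-1)^2=0, (11-11)^2=0, (2-10)^2=64, (10-2)^2=64, (4-4)^2=0, (5-5)^2=0, (9-9)^2=0
sum(d^2) = 128.
Step 3: rho = 1 - 6*128 / (11*(11^2 - 1)) = 1 - 768/1320 = 0.418182.
Step 4: Under H0, t = rho * sqrt((n-2)/(1-rho^2)) = 1.3811 ~ t(9).
Step 5: Two-sided p-value from the t-distribution with 9 df = 0.200570.
Step 6: alpha = 0.1. fail to reject H0.

rho = 0.4182, p = 0.200570, fail to reject H0 at alpha = 0.1.


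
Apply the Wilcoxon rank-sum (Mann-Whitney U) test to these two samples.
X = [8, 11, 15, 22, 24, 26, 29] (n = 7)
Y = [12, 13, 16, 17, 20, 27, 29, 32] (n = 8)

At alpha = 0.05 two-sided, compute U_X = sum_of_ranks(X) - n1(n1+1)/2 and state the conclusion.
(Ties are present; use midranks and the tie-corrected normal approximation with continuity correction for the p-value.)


Step 1: Combine and sort all 15 observations; assign midranks.
sorted (value, group): (8,X), (11,X), (12,Y), (13,Y), (15,X), (16,Y), (17,Y), (20,Y), (22,X), (24,X), (26,X), (27,Y), (29,X), (29,Y), (32,Y)
ranks: 8->1, 11->2, 12->3, 13->4, 15->5, 16->6, 17->7, 20->8, 22->9, 24->10, 26->11, 27->12, 29->13.5, 29->13.5, 32->15
Step 2: Rank sum for X: R1 = 1 + 2 + 5 + 9 + 10 + 11 + 13.5 = 51.5.
Step 3: U_X = R1 - n1(n1+1)/2 = 51.5 - 7*8/2 = 51.5 - 28 = 23.5.
       U_Y = n1*n2 - U_X = 56 - 23.5 = 32.5.
Step 4: Ties are present, so use the tie-corrected normal approximation (with continuity correction) for the p-value.
Step 5: p-value = 0.643132; compare to alpha = 0.05. fail to reject H0.

U_X = 23.5, p = 0.643132, fail to reject H0 at alpha = 0.05.


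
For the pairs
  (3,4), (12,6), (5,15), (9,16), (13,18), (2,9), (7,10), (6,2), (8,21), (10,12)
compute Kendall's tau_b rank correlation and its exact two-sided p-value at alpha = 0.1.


Step 1: Enumerate the 45 unordered pairs (i,j) with i<j and classify each by sign(x_j-x_i) * sign(y_j-y_i).
  (1,2):dx=+9,dy=+2->C; (1,3):dx=+2,dy=+11->C; (1,4):dx=+6,dy=+12->C; (1,5):dx=+10,dy=+14->C
  (1,6):dx=-1,dy=+5->D; (1,7):dx=+4,dy=+6->C; (1,8):dx=+3,dy=-2->D; (1,9):dx=+5,dy=+17->C
  (1,10):dx=+7,dy=+8->C; (2,3):dx=-7,dy=+9->D; (2,4):dx=-3,dy=+10->D; (2,5):dx=+1,dy=+12->C
  (2,6):dx=-10,dy=+3->D; (2,7):dx=-5,dy=+4->D; (2,8):dx=-6,dy=-4->C; (2,9):dx=-4,dy=+15->D
  (2,10):dx=-2,dy=+6->D; (3,4):dx=+4,dy=+1->C; (3,5):dx=+8,dy=+3->C; (3,6):dx=-3,dy=-6->C
  (3,7):dx=+2,dy=-5->D; (3,8):dx=+1,dy=-13->D; (3,9):dx=+3,dy=+6->C; (3,10):dx=+5,dy=-3->D
  (4,5):dx=+4,dy=+2->C; (4,6):dx=-7,dy=-7->C; (4,7):dx=-2,dy=-6->C; (4,8):dx=-3,dy=-14->C
  (4,9):dx=-1,dy=+5->D; (4,10):dx=+1,dy=-4->D; (5,6):dx=-11,dy=-9->C; (5,7):dx=-6,dy=-8->C
  (5,8):dx=-7,dy=-16->C; (5,9):dx=-5,dy=+3->D; (5,10):dx=-3,dy=-6->C; (6,7):dx=+5,dy=+1->C
  (6,8):dx=+4,dy=-7->D; (6,9):dx=+6,dy=+12->C; (6,10):dx=+8,dy=+3->C; (7,8):dx=-1,dy=-8->C
  (7,9):dx=+1,dy=+11->C; (7,10):dx=+3,dy=+2->C; (8,9):dx=+2,dy=+19->C; (8,10):dx=+4,dy=+10->C
  (9,10):dx=+2,dy=-9->D
Step 2: C = 29, D = 16, total pairs = 45.
Step 3: tau = (C - D)/(n(n-1)/2) = (29 - 16)/45 = 0.288889.
Step 4: Exact two-sided p-value (enumerate n! = 3628800 permutations of y under H0): p = 0.291248.
Step 5: alpha = 0.1. fail to reject H0.

tau_b = 0.2889 (C=29, D=16), p = 0.291248, fail to reject H0.


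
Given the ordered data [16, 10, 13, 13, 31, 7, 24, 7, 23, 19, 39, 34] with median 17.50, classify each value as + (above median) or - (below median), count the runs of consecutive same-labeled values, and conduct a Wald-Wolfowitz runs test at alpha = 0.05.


Step 1: Compute median = 17.50; label A = above, B = below.
Labels in order: BBBBABABAAAA  (n_A = 6, n_B = 6)
Step 2: Count runs R = 6.
Step 3: Under H0 (random ordering), E[R] = 2*n_A*n_B/(n_A+n_B) + 1 = 2*6*6/12 + 1 = 7.0000.
        Var[R] = 2*n_A*n_B*(2*n_A*n_B - n_A - n_B) / ((n_A+n_B)^2 * (n_A+n_B-1)) = 4320/1584 = 2.7273.
        SD[R] = 1.6514.
Step 4: Continuity-corrected z = (R + 0.5 - E[R]) / SD[R] = (6 + 0.5 - 7.0000) / 1.6514 = -0.3028.
Step 5: Two-sided p-value via normal approximation = 2*(1 - Phi(|z|)) = 0.762069.
Step 6: alpha = 0.05. fail to reject H0.

R = 6, z = -0.3028, p = 0.762069, fail to reject H0.


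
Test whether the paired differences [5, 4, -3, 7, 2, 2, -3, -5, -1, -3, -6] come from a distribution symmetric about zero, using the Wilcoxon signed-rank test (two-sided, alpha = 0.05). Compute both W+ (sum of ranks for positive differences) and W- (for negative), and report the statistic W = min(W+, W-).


Step 1: Drop any zero differences (none here) and take |d_i|.
|d| = [5, 4, 3, 7, 2, 2, 3, 5, 1, 3, 6]
Step 2: Midrank |d_i| (ties get averaged ranks).
ranks: |5|->8.5, |4|->7, |3|->5, |7|->11, |2|->2.5, |2|->2.5, |3|->5, |5|->8.5, |1|->1, |3|->5, |6|->10
Step 3: Attach original signs; sum ranks with positive sign and with negative sign.
W+ = 8.5 + 7 + 11 + 2.5 + 2.5 = 31.5
W- = 5 + 5 + 8.5 + 1 + 5 + 10 = 34.5
(Check: W+ + W- = 66 should equal n(n+1)/2 = 66.)
Step 4: Test statistic W = min(W+, W-) = 31.5.
Step 5: Ties in |d|, so use the tie-corrected normal approximation.
        E[W] = n(n+1)/4 = 11*12/4 = 33.
        Tie groups: |d|=2 (t=2), |d|=3 (t=3), |d|=5 (t=2); sum(t^3 - t) = 36.
        Var[W] = n(n+1)(2n+1)/24 - sum(t^3-t)/48 = 3036/24 - 36/48 = 125.75.
        z = (W - E[W]) / sqrt(Var[W]) = (31.5 - 33) / 11.2138 = -0.1338.
        Two-sided p = 2*Phi(z) = 0.893590.
Step 6: alpha = 0.05. fail to reject H0.

W+ = 31.5, W- = 34.5, W = min = 31.5, p = 0.893590, fail to reject H0.


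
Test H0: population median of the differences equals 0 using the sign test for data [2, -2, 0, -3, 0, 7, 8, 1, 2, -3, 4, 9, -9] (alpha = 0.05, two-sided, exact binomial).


Step 1: Discard zero differences. Original n = 13; n_eff = number of nonzero differences = 11.
Nonzero differences (with sign): +2, -2, -3, +7, +8, +1, +2, -3, +4, +9, -9
Step 2: Count signs: positive = 7, negative = 4.
Step 3: Under H0: P(positive) = 0.5, so the number of positives S ~ Bin(11, 0.5).
Step 4: Two-sided exact p-value = sum of Bin(11,0.5) probabilities at or below the observed probability = 0.548828.
Step 5: alpha = 0.05. fail to reject H0.

n_eff = 11, pos = 7, neg = 4, p = 0.548828, fail to reject H0.


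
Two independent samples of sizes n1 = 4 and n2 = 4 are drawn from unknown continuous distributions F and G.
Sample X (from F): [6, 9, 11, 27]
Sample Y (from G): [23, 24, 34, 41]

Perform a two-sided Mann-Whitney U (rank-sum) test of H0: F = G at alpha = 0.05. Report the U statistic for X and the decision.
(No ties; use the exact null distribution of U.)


Step 1: Combine and sort all 8 observations; assign midranks.
sorted (value, group): (6,X), (9,X), (11,X), (23,Y), (24,Y), (27,X), (34,Y), (41,Y)
ranks: 6->1, 9->2, 11->3, 23->4, 24->5, 27->6, 34->7, 41->8
Step 2: Rank sum for X: R1 = 1 + 2 + 3 + 6 = 12.
Step 3: U_X = R1 - n1(n1+1)/2 = 12 - 4*5/2 = 12 - 10 = 2.
       U_Y = n1*n2 - U_X = 16 - 2 = 14.
Step 4: No ties, so the exact null distribution of U (based on enumerating the C(8,4) = 70 equally likely rank assignments) gives the two-sided p-value.
Step 5: p-value = 0.114286; compare to alpha = 0.05. fail to reject H0.

U_X = 2, p = 0.114286, fail to reject H0 at alpha = 0.05.


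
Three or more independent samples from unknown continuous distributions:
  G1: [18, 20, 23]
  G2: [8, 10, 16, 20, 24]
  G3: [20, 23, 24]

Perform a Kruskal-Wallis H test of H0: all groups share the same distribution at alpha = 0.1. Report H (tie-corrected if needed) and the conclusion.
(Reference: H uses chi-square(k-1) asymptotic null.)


Step 1: Combine all N = 11 observations and assign midranks.
sorted (value, group, rank): (8,G2,1), (10,G2,2), (16,G2,3), (18,G1,4), (20,G1,6), (20,G2,6), (20,G3,6), (23,G1,8.5), (23,G3,8.5), (24,G2,10.5), (24,G3,10.5)
Step 2: Sum ranks within each group.
R_1 = 18.5 (n_1 = 3)
R_2 = 22.5 (n_2 = 5)
R_3 = 25 (n_3 = 3)
Step 3: H = 12/(N(N+1)) * sum(R_i^2/n_i) - 3(N+1)
     = 12/(11*12) * (18.5^2/3 + 22.5^2/5 + 25^2/3) - 3*12
     = 0.090909 * 423.667 - 36
     = 2.515152.
Step 4: Ties present; correction factor C = 1 - 36/(11^3 - 11) = 0.972727. Corrected H = 2.515152 / 0.972727 = 2.585670.
Step 5: Under H0, H ~ chi^2(2); p-value = 0.274492.
Step 6: alpha = 0.1. fail to reject H0.

H = 2.5857, df = 2, p = 0.274492, fail to reject H0.


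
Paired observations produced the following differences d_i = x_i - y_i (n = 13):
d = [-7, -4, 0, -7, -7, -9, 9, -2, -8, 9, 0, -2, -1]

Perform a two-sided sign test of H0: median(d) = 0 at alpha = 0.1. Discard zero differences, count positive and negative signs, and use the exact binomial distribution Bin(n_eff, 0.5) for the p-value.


Step 1: Discard zero differences. Original n = 13; n_eff = number of nonzero differences = 11.
Nonzero differences (with sign): -7, -4, -7, -7, -9, +9, -2, -8, +9, -2, -1
Step 2: Count signs: positive = 2, negative = 9.
Step 3: Under H0: P(positive) = 0.5, so the number of positives S ~ Bin(11, 0.5).
Step 4: Two-sided exact p-value = sum of Bin(11,0.5) probabilities at or below the observed probability = 0.065430.
Step 5: alpha = 0.1. reject H0.

n_eff = 11, pos = 2, neg = 9, p = 0.065430, reject H0.


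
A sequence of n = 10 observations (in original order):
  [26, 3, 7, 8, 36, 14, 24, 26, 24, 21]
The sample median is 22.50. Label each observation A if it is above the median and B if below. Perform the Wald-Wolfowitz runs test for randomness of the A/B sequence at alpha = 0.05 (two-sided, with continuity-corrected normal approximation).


Step 1: Compute median = 22.50; label A = above, B = below.
Labels in order: ABBBABAAAB  (n_A = 5, n_B = 5)
Step 2: Count runs R = 6.
Step 3: Under H0 (random ordering), E[R] = 2*n_A*n_B/(n_A+n_B) + 1 = 2*5*5/10 + 1 = 6.0000.
        Var[R] = 2*n_A*n_B*(2*n_A*n_B - n_A - n_B) / ((n_A+n_B)^2 * (n_A+n_B-1)) = 2000/900 = 2.2222.
        SD[R] = 1.4907.
Step 4: R = E[R], so z = 0 with no continuity correction.
Step 5: Two-sided p-value via normal approximation = 2*(1 - Phi(|z|)) = 1.000000.
Step 6: alpha = 0.05. fail to reject H0.

R = 6, z = 0.0000, p = 1.000000, fail to reject H0.


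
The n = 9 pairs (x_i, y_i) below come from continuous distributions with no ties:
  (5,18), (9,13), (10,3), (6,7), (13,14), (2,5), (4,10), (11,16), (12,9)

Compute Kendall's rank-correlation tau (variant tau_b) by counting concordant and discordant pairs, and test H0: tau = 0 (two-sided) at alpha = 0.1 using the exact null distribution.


Step 1: Enumerate the 36 unordered pairs (i,j) with i<j and classify each by sign(x_j-x_i) * sign(y_j-y_i).
  (1,2):dx=+4,dy=-5->D; (1,3):dx=+5,dy=-15->D; (1,4):dx=+1,dy=-11->D; (1,5):dx=+8,dy=-4->D
  (1,6):dx=-3,dy=-13->C; (1,7):dx=-1,dy=-8->C; (1,8):dx=+6,dy=-2->D; (1,9):dx=+7,dy=-9->D
  (2,3):dx=+1,dy=-10->D; (2,4):dx=-3,dy=-6->C; (2,5):dx=+4,dy=+1->C; (2,6):dx=-7,dy=-8->C
  (2,7):dx=-5,dy=-3->C; (2,8):dx=+2,dy=+3->C; (2,9):dx=+3,dy=-4->D; (3,4):dx=-4,dy=+4->D
  (3,5):dx=+3,dy=+11->C; (3,6):dx=-8,dy=+2->D; (3,7):dx=-6,dy=+7->D; (3,8):dx=+1,dy=+13->C
  (3,9):dx=+2,dy=+6->C; (4,5):dx=+7,dy=+7->C; (4,6):dx=-4,dy=-2->C; (4,7):dx=-2,dy=+3->D
  (4,8):dx=+5,dy=+9->C; (4,9):dx=+6,dy=+2->C; (5,6):dx=-11,dy=-9->C; (5,7):dx=-9,dy=-4->C
  (5,8):dx=-2,dy=+2->D; (5,9):dx=-1,dy=-5->C; (6,7):dx=+2,dy=+5->C; (6,8):dx=+9,dy=+11->C
  (6,9):dx=+10,dy=+4->C; (7,8):dx=+7,dy=+6->C; (7,9):dx=+8,dy=-1->D; (8,9):dx=+1,dy=-7->D
Step 2: C = 21, D = 15, total pairs = 36.
Step 3: tau = (C - D)/(n(n-1)/2) = (21 - 15)/36 = 0.166667.
Step 4: Exact two-sided p-value (enumerate n! = 362880 permutations of y under H0): p = 0.612202.
Step 5: alpha = 0.1. fail to reject H0.

tau_b = 0.1667 (C=21, D=15), p = 0.612202, fail to reject H0.


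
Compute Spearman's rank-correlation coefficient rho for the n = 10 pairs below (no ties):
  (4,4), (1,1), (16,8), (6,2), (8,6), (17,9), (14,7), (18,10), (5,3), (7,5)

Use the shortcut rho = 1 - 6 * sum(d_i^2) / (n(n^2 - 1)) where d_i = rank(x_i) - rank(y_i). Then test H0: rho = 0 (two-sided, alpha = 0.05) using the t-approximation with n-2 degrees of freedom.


Step 1: Rank x and y separately (midranks; no ties here).
rank(x): 4->2, 1->1, 16->8, 6->4, 8->6, 17->9, 14->7, 18->10, 5->3, 7->5
rank(y): 4->4, 1->1, 8->8, 2->2, 6->6, 9->9, 7->7, 10->10, 3->3, 5->5
Step 2: d_i = R_x(i) - R_y(i); compute d_i^2.
  (2-4)^2=4, (1-1)^2=0, (8-8)^2=0, (4-2)^2=4, (6-6)^2=0, (9-9)^2=0, (7-7)^2=0, (10-10)^2=0, (3-3)^2=0, (5-5)^2=0
sum(d^2) = 8.
Step 3: rho = 1 - 6*8 / (10*(10^2 - 1)) = 1 - 48/990 = 0.951515.
Step 4: Under H0, t = rho * sqrt((n-2)/(1-rho^2)) = 8.7493 ~ t(8).
Step 5: Two-sided p-value from the t-distribution with 8 df = 0.000023.
Step 6: alpha = 0.05. reject H0.

rho = 0.9515, p = 0.000023, reject H0 at alpha = 0.05.


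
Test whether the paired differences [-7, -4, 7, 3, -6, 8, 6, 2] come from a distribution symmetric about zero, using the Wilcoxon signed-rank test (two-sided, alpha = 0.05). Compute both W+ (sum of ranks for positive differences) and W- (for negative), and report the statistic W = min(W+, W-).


Step 1: Drop any zero differences (none here) and take |d_i|.
|d| = [7, 4, 7, 3, 6, 8, 6, 2]
Step 2: Midrank |d_i| (ties get averaged ranks).
ranks: |7|->6.5, |4|->3, |7|->6.5, |3|->2, |6|->4.5, |8|->8, |6|->4.5, |2|->1
Step 3: Attach original signs; sum ranks with positive sign and with negative sign.
W+ = 6.5 + 2 + 8 + 4.5 + 1 = 22
W- = 6.5 + 3 + 4.5 = 14
(Check: W+ + W- = 36 should equal n(n+1)/2 = 36.)
Step 4: Test statistic W = min(W+, W-) = 14.
Step 5: Ties in |d|, so use the tie-corrected normal approximation.
        E[W] = n(n+1)/4 = 8*9/4 = 18.
        Tie groups: |d|=6 (t=2), |d|=7 (t=2); sum(t^3 - t) = 12.
        Var[W] = n(n+1)(2n+1)/24 - sum(t^3-t)/48 = 1224/24 - 12/48 = 50.75.
        z = (W - E[W]) / sqrt(Var[W]) = (14 - 18) / 7.1239 = -0.5615.
        Two-sided p = 2*Phi(z) = 0.574464.
Step 6: alpha = 0.05. fail to reject H0.

W+ = 22, W- = 14, W = min = 14, p = 0.574464, fail to reject H0.


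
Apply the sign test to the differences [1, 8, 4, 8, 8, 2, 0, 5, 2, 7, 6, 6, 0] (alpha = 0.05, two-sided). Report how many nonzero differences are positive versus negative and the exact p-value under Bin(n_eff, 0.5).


Step 1: Discard zero differences. Original n = 13; n_eff = number of nonzero differences = 11.
Nonzero differences (with sign): +1, +8, +4, +8, +8, +2, +5, +2, +7, +6, +6
Step 2: Count signs: positive = 11, negative = 0.
Step 3: Under H0: P(positive) = 0.5, so the number of positives S ~ Bin(11, 0.5).
Step 4: Two-sided exact p-value = sum of Bin(11,0.5) probabilities at or below the observed probability = 0.000977.
Step 5: alpha = 0.05. reject H0.

n_eff = 11, pos = 11, neg = 0, p = 0.000977, reject H0.


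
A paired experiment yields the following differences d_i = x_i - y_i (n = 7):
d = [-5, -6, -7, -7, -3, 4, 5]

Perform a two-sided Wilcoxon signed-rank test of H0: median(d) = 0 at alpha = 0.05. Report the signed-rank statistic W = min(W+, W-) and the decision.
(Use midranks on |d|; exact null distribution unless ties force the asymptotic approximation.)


Step 1: Drop any zero differences (none here) and take |d_i|.
|d| = [5, 6, 7, 7, 3, 4, 5]
Step 2: Midrank |d_i| (ties get averaged ranks).
ranks: |5|->3.5, |6|->5, |7|->6.5, |7|->6.5, |3|->1, |4|->2, |5|->3.5
Step 3: Attach original signs; sum ranks with positive sign and with negative sign.
W+ = 2 + 3.5 = 5.5
W- = 3.5 + 5 + 6.5 + 6.5 + 1 = 22.5
(Check: W+ + W- = 28 should equal n(n+1)/2 = 28.)
Step 4: Test statistic W = min(W+, W-) = 5.5.
Step 5: Ties in |d|, so use the tie-corrected normal approximation.
        E[W] = n(n+1)/4 = 7*8/4 = 14.
        Tie groups: |d|=5 (t=2), |d|=7 (t=2); sum(t^3 - t) = 12.
        Var[W] = n(n+1)(2n+1)/24 - sum(t^3-t)/48 = 840/24 - 12/48 = 34.75.
        z = (W - E[W]) / sqrt(Var[W]) = (5.5 - 14) / 5.8949 = -1.4419.
        Two-sided p = 2*Phi(z) = 0.149325.
Step 6: alpha = 0.05. fail to reject H0.

W+ = 5.5, W- = 22.5, W = min = 5.5, p = 0.149325, fail to reject H0.


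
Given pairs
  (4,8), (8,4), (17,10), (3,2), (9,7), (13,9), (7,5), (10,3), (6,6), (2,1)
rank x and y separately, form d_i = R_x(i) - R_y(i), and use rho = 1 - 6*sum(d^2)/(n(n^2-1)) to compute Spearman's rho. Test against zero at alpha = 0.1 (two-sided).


Step 1: Rank x and y separately (midranks; no ties here).
rank(x): 4->3, 8->6, 17->10, 3->2, 9->7, 13->9, 7->5, 10->8, 6->4, 2->1
rank(y): 8->8, 4->4, 10->10, 2->2, 7->7, 9->9, 5->5, 3->3, 6->6, 1->1
Step 2: d_i = R_x(i) - R_y(i); compute d_i^2.
  (3-8)^2=25, (6-4)^2=4, (10-10)^2=0, (2-2)^2=0, (7-7)^2=0, (9-9)^2=0, (5-5)^2=0, (8-3)^2=25, (4-6)^2=4, (1-1)^2=0
sum(d^2) = 58.
Step 3: rho = 1 - 6*58 / (10*(10^2 - 1)) = 1 - 348/990 = 0.648485.
Step 4: Under H0, t = rho * sqrt((n-2)/(1-rho^2)) = 2.4095 ~ t(8).
Step 5: Two-sided p-value from the t-distribution with 8 df = 0.042540.
Step 6: alpha = 0.1. reject H0.

rho = 0.6485, p = 0.042540, reject H0 at alpha = 0.1.


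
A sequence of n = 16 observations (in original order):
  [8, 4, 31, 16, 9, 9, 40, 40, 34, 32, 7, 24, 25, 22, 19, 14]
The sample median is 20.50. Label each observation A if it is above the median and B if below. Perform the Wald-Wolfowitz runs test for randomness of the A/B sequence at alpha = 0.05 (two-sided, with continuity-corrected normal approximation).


Step 1: Compute median = 20.50; label A = above, B = below.
Labels in order: BBABBBAAAABAAABB  (n_A = 8, n_B = 8)
Step 2: Count runs R = 7.
Step 3: Under H0 (random ordering), E[R] = 2*n_A*n_B/(n_A+n_B) + 1 = 2*8*8/16 + 1 = 9.0000.
        Var[R] = 2*n_A*n_B*(2*n_A*n_B - n_A - n_B) / ((n_A+n_B)^2 * (n_A+n_B-1)) = 14336/3840 = 3.7333.
        SD[R] = 1.9322.
Step 4: Continuity-corrected z = (R + 0.5 - E[R]) / SD[R] = (7 + 0.5 - 9.0000) / 1.9322 = -0.7763.
Step 5: Two-sided p-value via normal approximation = 2*(1 - Phi(|z|)) = 0.437558.
Step 6: alpha = 0.05. fail to reject H0.

R = 7, z = -0.7763, p = 0.437558, fail to reject H0.


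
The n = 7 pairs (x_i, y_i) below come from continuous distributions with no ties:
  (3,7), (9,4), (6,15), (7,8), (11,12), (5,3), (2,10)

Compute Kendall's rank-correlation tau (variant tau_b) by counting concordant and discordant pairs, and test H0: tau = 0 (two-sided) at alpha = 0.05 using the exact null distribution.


Step 1: Enumerate the 21 unordered pairs (i,j) with i<j and classify each by sign(x_j-x_i) * sign(y_j-y_i).
  (1,2):dx=+6,dy=-3->D; (1,3):dx=+3,dy=+8->C; (1,4):dx=+4,dy=+1->C; (1,5):dx=+8,dy=+5->C
  (1,6):dx=+2,dy=-4->D; (1,7):dx=-1,dy=+3->D; (2,3):dx=-3,dy=+11->D; (2,4):dx=-2,dy=+4->D
  (2,5):dx=+2,dy=+8->C; (2,6):dx=-4,dy=-1->C; (2,7):dx=-7,dy=+6->D; (3,4):dx=+1,dy=-7->D
  (3,5):dx=+5,dy=-3->D; (3,6):dx=-1,dy=-12->C; (3,7):dx=-4,dy=-5->C; (4,5):dx=+4,dy=+4->C
  (4,6):dx=-2,dy=-5->C; (4,7):dx=-5,dy=+2->D; (5,6):dx=-6,dy=-9->C; (5,7):dx=-9,dy=-2->C
  (6,7):dx=-3,dy=+7->D
Step 2: C = 11, D = 10, total pairs = 21.
Step 3: tau = (C - D)/(n(n-1)/2) = (11 - 10)/21 = 0.047619.
Step 4: Exact two-sided p-value (enumerate n! = 5040 permutations of y under H0): p = 1.000000.
Step 5: alpha = 0.05. fail to reject H0.

tau_b = 0.0476 (C=11, D=10), p = 1.000000, fail to reject H0.


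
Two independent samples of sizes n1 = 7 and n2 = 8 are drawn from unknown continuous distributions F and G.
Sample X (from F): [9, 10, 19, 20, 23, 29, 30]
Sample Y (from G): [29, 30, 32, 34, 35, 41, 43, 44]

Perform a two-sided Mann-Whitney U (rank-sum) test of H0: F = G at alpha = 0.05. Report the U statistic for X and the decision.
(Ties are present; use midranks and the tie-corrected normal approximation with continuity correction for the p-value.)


Step 1: Combine and sort all 15 observations; assign midranks.
sorted (value, group): (9,X), (10,X), (19,X), (20,X), (23,X), (29,X), (29,Y), (30,X), (30,Y), (32,Y), (34,Y), (35,Y), (41,Y), (43,Y), (44,Y)
ranks: 9->1, 10->2, 19->3, 20->4, 23->5, 29->6.5, 29->6.5, 30->8.5, 30->8.5, 32->10, 34->11, 35->12, 41->13, 43->14, 44->15
Step 2: Rank sum for X: R1 = 1 + 2 + 3 + 4 + 5 + 6.5 + 8.5 = 30.
Step 3: U_X = R1 - n1(n1+1)/2 = 30 - 7*8/2 = 30 - 28 = 2.
       U_Y = n1*n2 - U_X = 56 - 2 = 54.
Step 4: Ties are present, so use the tie-corrected normal approximation (with continuity correction) for the p-value.
Step 5: p-value = 0.003113; compare to alpha = 0.05. reject H0.

U_X = 2, p = 0.003113, reject H0 at alpha = 0.05.


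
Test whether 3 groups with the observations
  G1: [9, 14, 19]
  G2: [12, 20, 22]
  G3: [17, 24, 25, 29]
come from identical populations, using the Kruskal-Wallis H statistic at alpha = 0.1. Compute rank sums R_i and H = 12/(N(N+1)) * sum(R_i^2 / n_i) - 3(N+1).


Step 1: Combine all N = 10 observations and assign midranks.
sorted (value, group, rank): (9,G1,1), (12,G2,2), (14,G1,3), (17,G3,4), (19,G1,5), (20,G2,6), (22,G2,7), (24,G3,8), (25,G3,9), (29,G3,10)
Step 2: Sum ranks within each group.
R_1 = 9 (n_1 = 3)
R_2 = 15 (n_2 = 3)
R_3 = 31 (n_3 = 4)
Step 3: H = 12/(N(N+1)) * sum(R_i^2/n_i) - 3(N+1)
     = 12/(10*11) * (9^2/3 + 15^2/3 + 31^2/4) - 3*11
     = 0.109091 * 342.25 - 33
     = 4.336364.
Step 4: No ties, so H is used without correction.
Step 5: Under H0, H ~ chi^2(2); p-value = 0.114385.
Step 6: alpha = 0.1. fail to reject H0.

H = 4.3364, df = 2, p = 0.114385, fail to reject H0.


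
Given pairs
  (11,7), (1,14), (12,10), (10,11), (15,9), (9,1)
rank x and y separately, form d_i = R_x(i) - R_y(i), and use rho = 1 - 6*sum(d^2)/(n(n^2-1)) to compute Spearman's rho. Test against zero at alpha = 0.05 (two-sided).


Step 1: Rank x and y separately (midranks; no ties here).
rank(x): 11->4, 1->1, 12->5, 10->3, 15->6, 9->2
rank(y): 7->2, 14->6, 10->4, 11->5, 9->3, 1->1
Step 2: d_i = R_x(i) - R_y(i); compute d_i^2.
  (4-2)^2=4, (1-6)^2=25, (5-4)^2=1, (3-5)^2=4, (6-3)^2=9, (2-1)^2=1
sum(d^2) = 44.
Step 3: rho = 1 - 6*44 / (6*(6^2 - 1)) = 1 - 264/210 = -0.257143.
Step 4: Under H0, t = rho * sqrt((n-2)/(1-rho^2)) = -0.5322 ~ t(4).
Step 5: Two-sided p-value from the t-distribution with 4 df = 0.622787.
Step 6: alpha = 0.05. fail to reject H0.

rho = -0.2571, p = 0.622787, fail to reject H0 at alpha = 0.05.


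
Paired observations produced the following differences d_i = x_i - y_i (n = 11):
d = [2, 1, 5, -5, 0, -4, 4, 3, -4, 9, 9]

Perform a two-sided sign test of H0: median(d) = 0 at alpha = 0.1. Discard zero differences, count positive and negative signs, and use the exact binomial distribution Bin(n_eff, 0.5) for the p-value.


Step 1: Discard zero differences. Original n = 11; n_eff = number of nonzero differences = 10.
Nonzero differences (with sign): +2, +1, +5, -5, -4, +4, +3, -4, +9, +9
Step 2: Count signs: positive = 7, negative = 3.
Step 3: Under H0: P(positive) = 0.5, so the number of positives S ~ Bin(10, 0.5).
Step 4: Two-sided exact p-value = sum of Bin(10,0.5) probabilities at or below the observed probability = 0.343750.
Step 5: alpha = 0.1. fail to reject H0.

n_eff = 10, pos = 7, neg = 3, p = 0.343750, fail to reject H0.


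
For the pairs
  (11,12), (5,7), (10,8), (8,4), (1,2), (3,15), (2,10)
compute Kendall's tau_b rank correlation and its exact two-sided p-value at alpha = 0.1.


Step 1: Enumerate the 21 unordered pairs (i,j) with i<j and classify each by sign(x_j-x_i) * sign(y_j-y_i).
  (1,2):dx=-6,dy=-5->C; (1,3):dx=-1,dy=-4->C; (1,4):dx=-3,dy=-8->C; (1,5):dx=-10,dy=-10->C
  (1,6):dx=-8,dy=+3->D; (1,7):dx=-9,dy=-2->C; (2,3):dx=+5,dy=+1->C; (2,4):dx=+3,dy=-3->D
  (2,5):dx=-4,dy=-5->C; (2,6):dx=-2,dy=+8->D; (2,7):dx=-3,dy=+3->D; (3,4):dx=-2,dy=-4->C
  (3,5):dx=-9,dy=-6->C; (3,6):dx=-7,dy=+7->D; (3,7):dx=-8,dy=+2->D; (4,5):dx=-7,dy=-2->C
  (4,6):dx=-5,dy=+11->D; (4,7):dx=-6,dy=+6->D; (5,6):dx=+2,dy=+13->C; (5,7):dx=+1,dy=+8->C
  (6,7):dx=-1,dy=-5->C
Step 2: C = 13, D = 8, total pairs = 21.
Step 3: tau = (C - D)/(n(n-1)/2) = (13 - 8)/21 = 0.238095.
Step 4: Exact two-sided p-value (enumerate n! = 5040 permutations of y under H0): p = 0.561905.
Step 5: alpha = 0.1. fail to reject H0.

tau_b = 0.2381 (C=13, D=8), p = 0.561905, fail to reject H0.


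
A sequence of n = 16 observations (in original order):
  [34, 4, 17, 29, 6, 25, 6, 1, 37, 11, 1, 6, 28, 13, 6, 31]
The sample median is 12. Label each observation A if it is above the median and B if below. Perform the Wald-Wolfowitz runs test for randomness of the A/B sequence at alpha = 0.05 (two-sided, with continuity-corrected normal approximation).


Step 1: Compute median = 12; label A = above, B = below.
Labels in order: ABAABABBABBBAABA  (n_A = 8, n_B = 8)
Step 2: Count runs R = 11.
Step 3: Under H0 (random ordering), E[R] = 2*n_A*n_B/(n_A+n_B) + 1 = 2*8*8/16 + 1 = 9.0000.
        Var[R] = 2*n_A*n_B*(2*n_A*n_B - n_A - n_B) / ((n_A+n_B)^2 * (n_A+n_B-1)) = 14336/3840 = 3.7333.
        SD[R] = 1.9322.
Step 4: Continuity-corrected z = (R - 0.5 - E[R]) / SD[R] = (11 - 0.5 - 9.0000) / 1.9322 = 0.7763.
Step 5: Two-sided p-value via normal approximation = 2*(1 - Phi(|z|)) = 0.437558.
Step 6: alpha = 0.05. fail to reject H0.

R = 11, z = 0.7763, p = 0.437558, fail to reject H0.


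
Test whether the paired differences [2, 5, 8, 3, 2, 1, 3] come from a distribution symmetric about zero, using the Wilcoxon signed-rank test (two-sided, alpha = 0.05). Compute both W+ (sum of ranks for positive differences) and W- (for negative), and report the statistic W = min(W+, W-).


Step 1: Drop any zero differences (none here) and take |d_i|.
|d| = [2, 5, 8, 3, 2, 1, 3]
Step 2: Midrank |d_i| (ties get averaged ranks).
ranks: |2|->2.5, |5|->6, |8|->7, |3|->4.5, |2|->2.5, |1|->1, |3|->4.5
Step 3: Attach original signs; sum ranks with positive sign and with negative sign.
W+ = 2.5 + 6 + 7 + 4.5 + 2.5 + 1 + 4.5 = 28
W- = 0 = 0
(Check: W+ + W- = 28 should equal n(n+1)/2 = 28.)
Step 4: Test statistic W = min(W+, W-) = 0.
Step 5: Ties in |d|, so use the tie-corrected normal approximation.
        E[W] = n(n+1)/4 = 7*8/4 = 14.
        Tie groups: |d|=2 (t=2), |d|=3 (t=2); sum(t^3 - t) = 12.
        Var[W] = n(n+1)(2n+1)/24 - sum(t^3-t)/48 = 840/24 - 12/48 = 34.75.
        z = (W - E[W]) / sqrt(Var[W]) = (0 - 14) / 5.8949 = -2.3749.
        Two-sided p = 2*Phi(z) = 0.017552.
Step 6: alpha = 0.05. reject H0.

W+ = 28, W- = 0, W = min = 0, p = 0.017552, reject H0.


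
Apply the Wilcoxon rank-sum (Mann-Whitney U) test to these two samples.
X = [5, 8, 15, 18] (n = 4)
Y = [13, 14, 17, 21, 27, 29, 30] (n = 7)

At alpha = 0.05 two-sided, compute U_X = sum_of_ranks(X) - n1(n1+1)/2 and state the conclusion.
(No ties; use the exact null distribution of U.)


Step 1: Combine and sort all 11 observations; assign midranks.
sorted (value, group): (5,X), (8,X), (13,Y), (14,Y), (15,X), (17,Y), (18,X), (21,Y), (27,Y), (29,Y), (30,Y)
ranks: 5->1, 8->2, 13->3, 14->4, 15->5, 17->6, 18->7, 21->8, 27->9, 29->10, 30->11
Step 2: Rank sum for X: R1 = 1 + 2 + 5 + 7 = 15.
Step 3: U_X = R1 - n1(n1+1)/2 = 15 - 4*5/2 = 15 - 10 = 5.
       U_Y = n1*n2 - U_X = 28 - 5 = 23.
Step 4: No ties, so the exact null distribution of U (based on enumerating the C(11,4) = 330 equally likely rank assignments) gives the two-sided p-value.
Step 5: p-value = 0.109091; compare to alpha = 0.05. fail to reject H0.

U_X = 5, p = 0.109091, fail to reject H0 at alpha = 0.05.


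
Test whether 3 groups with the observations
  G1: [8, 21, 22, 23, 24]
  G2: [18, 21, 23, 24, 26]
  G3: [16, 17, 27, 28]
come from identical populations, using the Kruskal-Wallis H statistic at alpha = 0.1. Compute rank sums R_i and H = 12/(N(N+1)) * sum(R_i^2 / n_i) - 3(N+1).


Step 1: Combine all N = 14 observations and assign midranks.
sorted (value, group, rank): (8,G1,1), (16,G3,2), (17,G3,3), (18,G2,4), (21,G1,5.5), (21,G2,5.5), (22,G1,7), (23,G1,8.5), (23,G2,8.5), (24,G1,10.5), (24,G2,10.5), (26,G2,12), (27,G3,13), (28,G3,14)
Step 2: Sum ranks within each group.
R_1 = 32.5 (n_1 = 5)
R_2 = 40.5 (n_2 = 5)
R_3 = 32 (n_3 = 4)
Step 3: H = 12/(N(N+1)) * sum(R_i^2/n_i) - 3(N+1)
     = 12/(14*15) * (32.5^2/5 + 40.5^2/5 + 32^2/4) - 3*15
     = 0.057143 * 795.3 - 45
     = 0.445714.
Step 4: Ties present; correction factor C = 1 - 18/(14^3 - 14) = 0.993407. Corrected H = 0.445714 / 0.993407 = 0.448673.
Step 5: Under H0, H ~ chi^2(2); p-value = 0.799046.
Step 6: alpha = 0.1. fail to reject H0.

H = 0.4487, df = 2, p = 0.799046, fail to reject H0.


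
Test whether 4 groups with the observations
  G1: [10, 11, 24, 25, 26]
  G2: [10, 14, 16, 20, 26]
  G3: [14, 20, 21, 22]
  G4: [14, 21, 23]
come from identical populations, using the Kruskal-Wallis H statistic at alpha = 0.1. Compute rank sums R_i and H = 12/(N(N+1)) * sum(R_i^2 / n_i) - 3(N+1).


Step 1: Combine all N = 17 observations and assign midranks.
sorted (value, group, rank): (10,G1,1.5), (10,G2,1.5), (11,G1,3), (14,G2,5), (14,G3,5), (14,G4,5), (16,G2,7), (20,G2,8.5), (20,G3,8.5), (21,G3,10.5), (21,G4,10.5), (22,G3,12), (23,G4,13), (24,G1,14), (25,G1,15), (26,G1,16.5), (26,G2,16.5)
Step 2: Sum ranks within each group.
R_1 = 50 (n_1 = 5)
R_2 = 38.5 (n_2 = 5)
R_3 = 36 (n_3 = 4)
R_4 = 28.5 (n_4 = 3)
Step 3: H = 12/(N(N+1)) * sum(R_i^2/n_i) - 3(N+1)
     = 12/(17*18) * (50^2/5 + 38.5^2/5 + 36^2/4 + 28.5^2/3) - 3*18
     = 0.039216 * 1391.2 - 54
     = 0.556863.
Step 4: Ties present; correction factor C = 1 - 48/(17^3 - 17) = 0.990196. Corrected H = 0.556863 / 0.990196 = 0.562376.
Step 5: Under H0, H ~ chi^2(3); p-value = 0.904989.
Step 6: alpha = 0.1. fail to reject H0.

H = 0.5624, df = 3, p = 0.904989, fail to reject H0.


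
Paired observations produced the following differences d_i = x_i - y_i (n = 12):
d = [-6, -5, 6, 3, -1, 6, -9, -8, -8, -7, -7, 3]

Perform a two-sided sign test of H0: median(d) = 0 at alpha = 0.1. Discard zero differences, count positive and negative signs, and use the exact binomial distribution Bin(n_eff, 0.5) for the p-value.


Step 1: Discard zero differences. Original n = 12; n_eff = number of nonzero differences = 12.
Nonzero differences (with sign): -6, -5, +6, +3, -1, +6, -9, -8, -8, -7, -7, +3
Step 2: Count signs: positive = 4, negative = 8.
Step 3: Under H0: P(positive) = 0.5, so the number of positives S ~ Bin(12, 0.5).
Step 4: Two-sided exact p-value = sum of Bin(12,0.5) probabilities at or below the observed probability = 0.387695.
Step 5: alpha = 0.1. fail to reject H0.

n_eff = 12, pos = 4, neg = 8, p = 0.387695, fail to reject H0.


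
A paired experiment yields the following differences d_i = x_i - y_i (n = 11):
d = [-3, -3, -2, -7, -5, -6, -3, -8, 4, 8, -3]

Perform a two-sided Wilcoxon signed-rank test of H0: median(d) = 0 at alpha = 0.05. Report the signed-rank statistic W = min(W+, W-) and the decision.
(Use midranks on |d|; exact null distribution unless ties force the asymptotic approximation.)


Step 1: Drop any zero differences (none here) and take |d_i|.
|d| = [3, 3, 2, 7, 5, 6, 3, 8, 4, 8, 3]
Step 2: Midrank |d_i| (ties get averaged ranks).
ranks: |3|->3.5, |3|->3.5, |2|->1, |7|->9, |5|->7, |6|->8, |3|->3.5, |8|->10.5, |4|->6, |8|->10.5, |3|->3.5
Step 3: Attach original signs; sum ranks with positive sign and with negative sign.
W+ = 6 + 10.5 = 16.5
W- = 3.5 + 3.5 + 1 + 9 + 7 + 8 + 3.5 + 10.5 + 3.5 = 49.5
(Check: W+ + W- = 66 should equal n(n+1)/2 = 66.)
Step 4: Test statistic W = min(W+, W-) = 16.5.
Step 5: Ties in |d|, so use the tie-corrected normal approximation.
        E[W] = n(n+1)/4 = 11*12/4 = 33.
        Tie groups: |d|=3 (t=4), |d|=8 (t=2); sum(t^3 - t) = 66.
        Var[W] = n(n+1)(2n+1)/24 - sum(t^3-t)/48 = 3036/24 - 66/48 = 125.125.
        z = (W - E[W]) / sqrt(Var[W]) = (16.5 - 33) / 11.1859 = -1.4751.
        Two-sided p = 2*Phi(z) = 0.140194.
Step 6: alpha = 0.05. fail to reject H0.

W+ = 16.5, W- = 49.5, W = min = 16.5, p = 0.140194, fail to reject H0.


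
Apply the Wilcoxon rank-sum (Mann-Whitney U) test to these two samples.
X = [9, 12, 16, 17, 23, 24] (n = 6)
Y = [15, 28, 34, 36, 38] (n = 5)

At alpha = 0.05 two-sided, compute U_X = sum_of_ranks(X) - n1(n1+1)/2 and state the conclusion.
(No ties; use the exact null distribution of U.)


Step 1: Combine and sort all 11 observations; assign midranks.
sorted (value, group): (9,X), (12,X), (15,Y), (16,X), (17,X), (23,X), (24,X), (28,Y), (34,Y), (36,Y), (38,Y)
ranks: 9->1, 12->2, 15->3, 16->4, 17->5, 23->6, 24->7, 28->8, 34->9, 36->10, 38->11
Step 2: Rank sum for X: R1 = 1 + 2 + 4 + 5 + 6 + 7 = 25.
Step 3: U_X = R1 - n1(n1+1)/2 = 25 - 6*7/2 = 25 - 21 = 4.
       U_Y = n1*n2 - U_X = 30 - 4 = 26.
Step 4: No ties, so the exact null distribution of U (based on enumerating the C(11,6) = 462 equally likely rank assignments) gives the two-sided p-value.
Step 5: p-value = 0.051948; compare to alpha = 0.05. fail to reject H0.

U_X = 4, p = 0.051948, fail to reject H0 at alpha = 0.05.


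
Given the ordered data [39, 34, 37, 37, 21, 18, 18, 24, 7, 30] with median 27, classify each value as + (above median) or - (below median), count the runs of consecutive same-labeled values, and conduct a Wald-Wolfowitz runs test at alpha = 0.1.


Step 1: Compute median = 27; label A = above, B = below.
Labels in order: AAAABBBBBA  (n_A = 5, n_B = 5)
Step 2: Count runs R = 3.
Step 3: Under H0 (random ordering), E[R] = 2*n_A*n_B/(n_A+n_B) + 1 = 2*5*5/10 + 1 = 6.0000.
        Var[R] = 2*n_A*n_B*(2*n_A*n_B - n_A - n_B) / ((n_A+n_B)^2 * (n_A+n_B-1)) = 2000/900 = 2.2222.
        SD[R] = 1.4907.
Step 4: Continuity-corrected z = (R + 0.5 - E[R]) / SD[R] = (3 + 0.5 - 6.0000) / 1.4907 = -1.6771.
Step 5: Two-sided p-value via normal approximation = 2*(1 - Phi(|z|)) = 0.093533.
Step 6: alpha = 0.1. reject H0.

R = 3, z = -1.6771, p = 0.093533, reject H0.


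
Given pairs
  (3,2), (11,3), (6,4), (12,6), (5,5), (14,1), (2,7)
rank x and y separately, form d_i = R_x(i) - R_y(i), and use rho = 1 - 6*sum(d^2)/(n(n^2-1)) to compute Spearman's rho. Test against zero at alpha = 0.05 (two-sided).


Step 1: Rank x and y separately (midranks; no ties here).
rank(x): 3->2, 11->5, 6->4, 12->6, 5->3, 14->7, 2->1
rank(y): 2->2, 3->3, 4->4, 6->6, 5->5, 1->1, 7->7
Step 2: d_i = R_x(i) - R_y(i); compute d_i^2.
  (2-2)^2=0, (5-3)^2=4, (4-4)^2=0, (6-6)^2=0, (3-5)^2=4, (7-1)^2=36, (1-7)^2=36
sum(d^2) = 80.
Step 3: rho = 1 - 6*80 / (7*(7^2 - 1)) = 1 - 480/336 = -0.428571.
Step 4: Under H0, t = rho * sqrt((n-2)/(1-rho^2)) = -1.0607 ~ t(5).
Step 5: Two-sided p-value from the t-distribution with 5 df = 0.337368.
Step 6: alpha = 0.05. fail to reject H0.

rho = -0.4286, p = 0.337368, fail to reject H0 at alpha = 0.05.
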